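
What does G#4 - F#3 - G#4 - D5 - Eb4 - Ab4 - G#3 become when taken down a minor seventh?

A#3 G#2 A#3 E4 F3 Bb3 A#2

G#4 to A#3
F#3 to G#2
G#4 to A#3
D5 to E4
Eb4 to F3
Ab4 to Bb3
G#3 to A#2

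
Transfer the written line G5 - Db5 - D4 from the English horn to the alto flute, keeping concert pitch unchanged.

First find concert pitch: the English horn sounds a perfect fifth below written, so G5 Db5 D4 sounds C5 Gb4 G3.
Then write for alto flute: it sounds a perfect fourth below written, so the part must be a perfect fourth above concert.
C5 → F5
Gb4 → Cb5
G3 → C4

F5 Cb5 C4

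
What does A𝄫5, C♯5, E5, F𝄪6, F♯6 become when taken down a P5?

Dbb5 F#4 A4 B#5 B5

Abb5 becomes Dbb5
C#5 becomes F#4
E5 becomes A4
F##6 becomes B#5
F#6 becomes B5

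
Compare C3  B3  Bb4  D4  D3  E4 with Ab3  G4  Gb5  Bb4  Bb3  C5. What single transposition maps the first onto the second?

up a minor sixth

From C3 to Ab3 is 6 letter names — a sixth of some quality.
C3 to Ab3 is 8 semitones, which makes it a minor sixth; the second version is higher, so the direction is up.
Checking another pair — E4 → C5 — gives the same interval.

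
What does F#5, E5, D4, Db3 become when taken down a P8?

F#4 E4 D3 Db2

F#5 down a perfect octave is F#4.
A perfect octave down from E5 gives E4.
D4: an octave down reaches D, and 12 semitones makes it D3.
Db3 down a perfect octave is Db2.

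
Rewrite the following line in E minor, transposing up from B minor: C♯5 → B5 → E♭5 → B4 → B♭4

F#5 E6 Ab5 E5 Eb5

From B up to E is a perfect fourth; apply that to each pitch.
C#5 -> F#5
B5 -> E6
Eb5 -> Ab5
B4 -> E5
Bb4 -> Eb5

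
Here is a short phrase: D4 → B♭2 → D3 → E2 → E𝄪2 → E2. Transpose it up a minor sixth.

Bb4 Gb3 Bb3 C3 C##3 C3

A minor sixth up from D4 gives Bb4.
Bb2: a sixth up reaches G, and 8 semitones makes it Gb3.
A minor sixth up from D3 gives Bb3.
A minor sixth up from E2 gives C3.
E##2: a sixth up reaches C, and 8 semitones makes it C##3.
E2: a sixth up reaches C, and 8 semitones makes it C3.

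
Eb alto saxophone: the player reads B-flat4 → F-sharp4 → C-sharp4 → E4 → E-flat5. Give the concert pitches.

Db4 A3 E3 G3 Gb4

Written C4 on the Eb alto saxophone sounds as Eb3, a major sixth lower; apply that shift to every note.
Bb4 -> Db4
F#4 -> A3
C#4 -> E3
E4 -> G3
Eb5 -> Gb4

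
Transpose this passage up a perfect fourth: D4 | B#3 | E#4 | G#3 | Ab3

G4 E#4 A#4 C#4 Db4

A perfect fourth up from D4 gives G4.
A perfect fourth up from B#3 gives E#4.
A perfect fourth up from E#4 gives A#4.
G#3: a fourth up reaches C, and 5 semitones makes it C#4.
A perfect fourth up from Ab3 gives Db4.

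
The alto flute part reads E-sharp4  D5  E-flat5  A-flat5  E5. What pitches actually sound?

B#3 A4 Bb4 Eb5 B4

Written C4 on the alto flute sounds as G3, a perfect fourth lower; apply that shift to every note.
E#4 → B#3
D5 → A4
Eb5 → Bb4
Ab5 → Eb5
E5 → B4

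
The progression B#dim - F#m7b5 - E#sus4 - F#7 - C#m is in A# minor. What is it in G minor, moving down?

Adim Ebm7b5 Dsus4 Eb7 Bbm

A# minor down to G minor is an augmented second; each chord root moves by that interval while the quality stays the same.
B#dim: root B# down an augmented second → A, giving Adim.
F#m7b5: root F# down an augmented second → Eb, giving Ebm7b5.
E#sus4: root E# down an augmented second → D, giving Dsus4.
F#7: root F# down an augmented second → Eb, giving Eb7.
C#m: root C# down an augmented second → Bb, giving Bbm.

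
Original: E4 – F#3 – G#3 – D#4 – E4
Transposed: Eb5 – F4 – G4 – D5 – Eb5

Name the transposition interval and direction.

up a diminished octave

Take the first pair: E4 → Eb5. E to E spans 8 letter names, so the interval is some kind of octave.
E4 to Eb5 is 11 semitones, which makes it a diminished octave; the second version is higher, so the direction is up.
Checking another pair — E4 → Eb5 — gives the same interval.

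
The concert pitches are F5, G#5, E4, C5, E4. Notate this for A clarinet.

Ab5 B5 G4 Eb5 G4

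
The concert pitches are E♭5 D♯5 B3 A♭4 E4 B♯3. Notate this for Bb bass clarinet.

F6 E#6 C#5 Bb5 F#5 C##5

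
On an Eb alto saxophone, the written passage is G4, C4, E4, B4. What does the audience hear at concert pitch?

Bb3 Eb3 G3 D4

The Eb alto saxophone sounds a major sixth below written, so transpose each written note down a major sixth.
G4 -> Bb3
C4 -> Eb3
E4 -> G3
B4 -> D4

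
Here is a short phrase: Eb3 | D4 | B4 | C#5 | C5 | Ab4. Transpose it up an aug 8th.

E4 D#5 B#5 C##6 C#6 A5

An augmented octave up from Eb3 gives E4.
An augmented octave up from D4 gives D#5.
An augmented octave up from B4 gives B#5.
An augmented octave up from C#5 gives C##6.
An augmented octave up from C5 gives C#6.
Ab4 up an augmented octave is A5.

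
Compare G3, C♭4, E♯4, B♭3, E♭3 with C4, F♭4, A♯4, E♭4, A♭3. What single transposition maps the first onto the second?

From G3 to C4 is 4 letter names — a fourth of some quality.
G3 to C4 is 5 semitones, which makes it a perfect fourth; the second version is higher, so the direction is up.
Checking another pair — Eb3 → Ab3 — gives the same interval.

up a perfect fourth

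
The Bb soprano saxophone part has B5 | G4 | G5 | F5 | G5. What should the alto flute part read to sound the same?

D6 Bb4 Bb5 Ab5 Bb5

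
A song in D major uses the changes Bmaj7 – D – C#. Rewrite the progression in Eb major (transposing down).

Cmaj7 Eb D

D major down to Eb major is a major seventh; each chord root moves by that interval while the quality stays the same.
Bmaj7: root B down a major seventh → C, giving Cmaj7.
D: root D down a major seventh → Eb, giving Eb.
C#: root C# down a major seventh → D, giving D.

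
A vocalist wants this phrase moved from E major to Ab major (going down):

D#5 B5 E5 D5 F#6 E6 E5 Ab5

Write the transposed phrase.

G4 Eb5 Ab4 Gb4 Bb5 Ab5 Ab4 Dbb5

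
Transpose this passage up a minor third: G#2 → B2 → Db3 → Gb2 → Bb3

G#2 becomes B2
B2 becomes D3
Db3 becomes Fb3
Gb2 becomes Bbb2
Bb3 becomes Db4

B2 D3 Fb3 Bbb2 Db4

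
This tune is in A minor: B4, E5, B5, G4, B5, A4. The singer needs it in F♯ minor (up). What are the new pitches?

A minor to F♯ minor up is a major sixth, so every note moves up by that interval.
B4 gives G#5
E5 gives C#6
B5 gives G#6
G4 gives E5
B5 gives G#6
A4 gives F#5

G#5 C#6 G#6 E5 G#6 F#5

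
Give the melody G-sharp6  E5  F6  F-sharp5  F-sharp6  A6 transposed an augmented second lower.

G#6 becomes F6
E5 becomes Db5
F6 becomes Ebb6
F#5 becomes Eb5
F#6 becomes Eb6
A6 becomes Gb6

F6 Db5 Ebb6 Eb5 Eb6 Gb6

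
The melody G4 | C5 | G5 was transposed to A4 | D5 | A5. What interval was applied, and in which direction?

up a major second

Take the first pair: G4 → A4. G to A spans 2 letter names, so the interval is some kind of second.
G4 to A4 is 2 semitones, which makes it a major second; the second version is higher, so the direction is up.
Checking another pair — G5 → A5 — gives the same interval.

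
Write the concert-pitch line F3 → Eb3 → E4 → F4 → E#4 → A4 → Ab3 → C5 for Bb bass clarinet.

The Bb bass clarinet sounds a major ninth below written, so the written part must be a major ninth above concert — transpose each note up.
F3 becomes G4
Eb3 becomes F4
E4 becomes F#5
F4 becomes G5
E#4 becomes F##5
A4 becomes B5
Ab3 becomes Bb4
C5 becomes D6

G4 F4 F#5 G5 F##5 B5 Bb4 D6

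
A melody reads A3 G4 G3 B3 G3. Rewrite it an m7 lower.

B2 A3 A2 C#3 A2

A3 → B2
G4 → A3
G3 → A2
B3 → C#3
G3 → A2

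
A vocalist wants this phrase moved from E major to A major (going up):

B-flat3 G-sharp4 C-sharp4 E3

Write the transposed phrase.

Eb4 C#5 F#4 A3

E major to A major up is a perfect fourth, so every note moves up by that interval.
Bb3 gives Eb4
G#4 gives C#5
C#4 gives F#4
E3 gives A3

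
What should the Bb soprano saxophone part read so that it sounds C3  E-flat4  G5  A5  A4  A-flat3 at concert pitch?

D3 F4 A5 B5 B4 Bb3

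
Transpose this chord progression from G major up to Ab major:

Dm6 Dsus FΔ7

G major up to Ab major is a minor second; each chord root moves by that interval while the quality stays the same.
Dm6: root D up a minor second → Eb, giving Ebm6.
Dsus: root D up a minor second → Eb, giving Ebsus.
FΔ7: root F up a minor second → Gb, giving GbΔ7.

Ebm6 Ebsus GbΔ7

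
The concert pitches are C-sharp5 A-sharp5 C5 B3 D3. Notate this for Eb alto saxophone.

A#5 F##6 A5 G#4 B3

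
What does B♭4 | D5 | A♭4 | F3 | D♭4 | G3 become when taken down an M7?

Cb4 Eb4 Bbb3 Gb2 Ebb3 Ab2

Bb4 to Cb4
D5 to Eb4
Ab4 to Bbb3
F3 to Gb2
Db4 to Ebb3
G3 to Ab2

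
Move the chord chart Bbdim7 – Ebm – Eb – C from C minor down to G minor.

Fdim7 Bbm Bb G

C minor down to G minor is a perfect fourth; each chord root moves by that interval while the quality stays the same.
Bbdim7: root Bb down a perfect fourth → F, giving Fdim7.
Ebm: root Eb down a perfect fourth → Bb, giving Bbm.
Eb: root Eb down a perfect fourth → Bb, giving Bb.
C: root C down a perfect fourth → G, giving G.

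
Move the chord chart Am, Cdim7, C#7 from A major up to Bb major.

Bbm Dbdim7 D7

A major up to Bb major is a minor second; each chord root moves by that interval while the quality stays the same.
Am: root A up a minor second → Bb, giving Bbm.
Cdim7: root C up a minor second → Db, giving Dbdim7.
C#7: root C# up a minor second → D, giving D7.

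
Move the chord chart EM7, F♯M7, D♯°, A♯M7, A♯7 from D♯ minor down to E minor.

FM7 GM7 E° BM7 B7

D♯ minor down to E minor is a major seventh; each chord root moves by that interval while the quality stays the same.
EM7: root E down a major seventh → F, giving FM7.
F♯M7: root F♯ down a major seventh → G, giving GM7.
D♯°: root D♯ down a major seventh → E, giving E°.
A♯M7: root A♯ down a major seventh → B, giving BM7.
A♯7: root A♯ down a major seventh → B, giving B7.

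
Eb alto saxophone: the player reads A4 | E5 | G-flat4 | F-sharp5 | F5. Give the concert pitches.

C4 G4 Bbb3 A4 Ab4

The Eb alto saxophone sounds a major sixth below written, so transpose each written note down a major sixth.
A4 -> C4
E5 -> G4
Gb4 -> Bbb3
F#5 -> A4
F5 -> Ab4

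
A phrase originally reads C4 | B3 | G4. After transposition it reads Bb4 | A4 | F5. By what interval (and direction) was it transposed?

Take the first pair: C4 → Bb4. C to B spans 7 letter names, so the interval is some kind of seventh.
C4 to Bb4 is 10 semitones, which makes it a minor seventh; the second version is higher, so the direction is up.
Checking another pair — G4 → F5 — gives the same interval.

up a minor seventh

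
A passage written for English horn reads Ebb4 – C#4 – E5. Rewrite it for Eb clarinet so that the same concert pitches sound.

First find concert pitch: the English horn sounds a perfect fifth below written, so Ebb4 C#4 E5 sounds Abb3 F#3 A4.
Then write for Eb clarinet: it sounds a minor third above written, so the part must be a minor third below concert.
Abb3 → Fb3
F#3 → D#3
A4 → F#4

Fb3 D#3 F#4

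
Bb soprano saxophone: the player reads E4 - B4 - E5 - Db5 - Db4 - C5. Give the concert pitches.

D4 A4 D5 Cb5 Cb4 Bb4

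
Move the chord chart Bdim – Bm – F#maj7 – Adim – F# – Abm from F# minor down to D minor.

F# minor down to D minor is a major third; each chord root moves by that interval while the quality stays the same.
Bdim: root B down a major third → G, giving Gdim.
Bm: root B down a major third → G, giving Gm.
F#maj7: root F# down a major third → D, giving Dmaj7.
Adim: root A down a major third → F, giving Fdim.
F#: root F# down a major third → D, giving D.
Abm: root Ab down a major third → Fb, giving Fbm.

Gdim Gm Dmaj7 Fdim D Fbm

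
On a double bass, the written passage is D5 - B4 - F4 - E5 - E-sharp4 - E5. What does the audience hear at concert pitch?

Written C4 on the double bass sounds as C3, a perfect octave lower; apply that shift to every note.
D5 → D4
B4 → B3
F4 → F3
E5 → E4
E#4 → E#3
E5 → E4

D4 B3 F3 E4 E#3 E4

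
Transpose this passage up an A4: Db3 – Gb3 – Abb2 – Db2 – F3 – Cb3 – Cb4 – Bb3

Db3 up an augmented fourth is G3.
An augmented fourth up from Gb3 gives C4.
Abb2: a fourth up reaches D, and 6 semitones makes it Db3.
An augmented fourth up from Db2 gives G2.
An augmented fourth up from F3 gives B3.
Cb3: a fourth up reaches F, and 6 semitones makes it F3.
Cb4: a fourth up reaches F, and 6 semitones makes it F4.
Bb3 up an augmented fourth is E4.

G3 C4 Db3 G2 B3 F3 F4 E4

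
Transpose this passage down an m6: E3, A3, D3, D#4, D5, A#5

G#2 C#3 F#2 F##3 F#4 C##5

E3: a sixth down reaches G, and 8 semitones makes it G#2.
A3: a sixth down reaches C, and 8 semitones makes it C#3.
D3 down a minor sixth is F#2.
D#4: a sixth down reaches F, and 8 semitones makes it F##3.
D5 down a minor sixth is F#4.
A#5: a sixth down reaches C, and 8 semitones makes it C##5.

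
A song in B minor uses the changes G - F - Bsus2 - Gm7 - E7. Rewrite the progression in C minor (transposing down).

Ab Gb Csus2 Abm7 F7

B minor down to C minor is a major seventh; each chord root moves by that interval while the quality stays the same.
G: root G down a major seventh → Ab, giving Ab.
F: root F down a major seventh → Gb, giving Gb.
Bsus2: root B down a major seventh → C, giving Csus2.
Gm7: root G down a major seventh → Ab, giving Abm7.
E7: root E down a major seventh → F, giving F7.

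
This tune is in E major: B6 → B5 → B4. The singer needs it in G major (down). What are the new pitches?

E major to G major down is a major sixth, so every note moves down by that interval.
B6 becomes D6
B5 becomes D5
B4 becomes D4

D6 D5 D4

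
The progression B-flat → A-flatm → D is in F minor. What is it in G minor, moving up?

F minor up to G minor is a major second; each chord root moves by that interval while the quality stays the same.
B-flat: root B-flat up a major second → C, giving C.
A-flatm: root A-flat up a major second → Bb, giving Bbm.
D: root D up a major second → E, giving E.

C Bbm E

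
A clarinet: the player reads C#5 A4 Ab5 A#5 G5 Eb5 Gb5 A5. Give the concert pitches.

Written C4 on the A clarinet sounds as A3, a minor third lower; apply that shift to every note.
C#5 -> A#4
A4 -> F#4
Ab5 -> F5
A#5 -> F##5
G5 -> E5
Eb5 -> C5
Gb5 -> Eb5
A5 -> F#5

A#4 F#4 F5 F##5 E5 C5 Eb5 F#5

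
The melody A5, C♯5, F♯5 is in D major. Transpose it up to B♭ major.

F6 A5 D6

From D up to B♭ is a minor sixth; apply that to each pitch.
A5 gives F6
C#5 gives A5
F#5 gives D6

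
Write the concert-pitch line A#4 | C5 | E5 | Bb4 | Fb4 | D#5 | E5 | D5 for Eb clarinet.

F##4 A4 C#5 G4 Db4 B#4 C#5 B4

The Eb clarinet sounds a minor third above written, so the written part must be a minor third below concert — transpose each note down.
A#4 → F##4
C5 → A4
E5 → C#5
Bb4 → G4
Fb4 → Db4
D#5 → B#4
E5 → C#5
D5 → B4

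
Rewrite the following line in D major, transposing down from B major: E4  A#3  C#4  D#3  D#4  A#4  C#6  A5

G3 C#3 E3 F#2 F#3 C#4 E5 C5

From B down to D is a major sixth; apply that to each pitch.
E4 to G3
A#3 to C#3
C#4 to E3
D#3 to F#2
D#4 to F#3
A#4 to C#4
C#6 to E5
A5 to C5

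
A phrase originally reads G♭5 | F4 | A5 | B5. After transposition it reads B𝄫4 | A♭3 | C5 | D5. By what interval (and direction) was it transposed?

down a major sixth

From Gb5 to Bbb4 is 6 letter names — a sixth of some quality.
Bbb4 to Gb5 is 9 semitones, which makes it a major sixth; the second version is lower, so the direction is down.
Checking another pair — B5 → D5 — gives the same interval.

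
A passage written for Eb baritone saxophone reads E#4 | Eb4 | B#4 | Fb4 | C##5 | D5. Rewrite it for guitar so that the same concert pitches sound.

G#3 Gb3 D#4 Abb3 E#4 F4

First find concert pitch: the Eb baritone saxophone sounds a major thirteenth below written, so E#4 Eb4 B#4 Fb4 C##5 D5 sounds G#2 Gb2 D#3 Abb2 E#3 F3.
Then write for guitar: it sounds a perfect octave below written, so the part must be a perfect octave above concert.
G#2 → G#3
Gb2 → Gb3
D#3 → D#4
Abb2 → Abb3
E#3 → E#4
F3 → F4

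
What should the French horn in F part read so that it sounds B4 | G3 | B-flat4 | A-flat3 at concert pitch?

F#5 D4 F5 Eb4

The French horn in F sounds a perfect fifth below written, so the written part must be a perfect fifth above concert — transpose each note up.
B4 -> F#5
G3 -> D4
Bb4 -> F5
Ab3 -> Eb4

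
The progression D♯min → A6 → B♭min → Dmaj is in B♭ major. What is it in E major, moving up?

B♭ major up to E major is an augmented fourth; each chord root moves by that interval while the quality stays the same.
D♯min: root D♯ up an augmented fourth → G##, giving G##min.
A6: root A up an augmented fourth → D#, giving D#6.
B♭min: root B♭ up an augmented fourth → E, giving Emin.
Dmaj: root D up an augmented fourth → G#, giving G#maj.

G##min D#6 Emin G#maj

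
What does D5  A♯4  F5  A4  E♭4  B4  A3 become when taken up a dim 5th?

Ab5 E5 Cb6 Eb5 Bbb4 F5 Eb4

D5 up a diminished fifth is Ab5.
A#4: a fifth up reaches E, and 6 semitones makes it E5.
A diminished fifth up from F5 gives Cb6.
A4 up a diminished fifth is Eb5.
Eb4 up a diminished fifth is Bbb4.
B4: a fifth up reaches F, and 6 semitones makes it F5.
A3: a fifth up reaches E, and 6 semitones makes it Eb4.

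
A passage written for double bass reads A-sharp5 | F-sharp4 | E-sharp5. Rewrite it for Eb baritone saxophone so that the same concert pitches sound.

First find concert pitch: the double bass sounds a perfect octave below written, so A-sharp5 F-sharp4 E-sharp5 sounds A#4 F#3 E#4.
Then write for Eb baritone saxophone: it sounds a major thirteenth below written, so the part must be a major thirteenth above concert.
A#4 → F##6
F#3 → D#5
E#4 → C##6

F##6 D#5 C##6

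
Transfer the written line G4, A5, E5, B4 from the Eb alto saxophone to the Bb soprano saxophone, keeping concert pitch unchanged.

C4 D5 A4 E4

First find concert pitch: the Eb alto saxophone sounds a major sixth below written, so G4 A5 E5 B4 sounds Bb3 C5 G4 D4.
Then write for Bb soprano saxophone: it sounds a major second below written, so the part must be a major second above concert.
Bb3 → C4
C5 → D5
G4 → A4
D4 → E4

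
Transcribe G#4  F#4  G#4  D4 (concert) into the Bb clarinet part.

Written C4 sounds as Bb3 on the Bb clarinet, so concert pitches are written a major second up.
G#4 to A#4
F#4 to G#4
G#4 to A#4
D4 to E4

A#4 G#4 A#4 E4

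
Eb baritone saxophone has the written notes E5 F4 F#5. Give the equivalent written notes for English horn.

D4 Eb3 E4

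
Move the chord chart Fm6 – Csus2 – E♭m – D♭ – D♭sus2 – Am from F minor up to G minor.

F minor up to G minor is a major second; each chord root moves by that interval while the quality stays the same.
Fm6: root F up a major second → G, giving Gm6.
Csus2: root C up a major second → D, giving Dsus2.
E♭m: root E♭ up a major second → F, giving Fm.
D♭: root D♭ up a major second → Eb, giving Eb.
D♭sus2: root D♭ up a major second → Eb, giving Ebsus2.
Am: root A up a major second → B, giving Bm.

Gm6 Dsus2 Fm Eb Ebsus2 Bm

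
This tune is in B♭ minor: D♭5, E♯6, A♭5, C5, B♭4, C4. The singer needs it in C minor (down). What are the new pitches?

B♭ minor to C minor down is a minor seventh, so every note moves down by that interval.
Db5 to Eb4
E#6 to F##5
Ab5 to Bb4
C5 to D4
Bb4 to C4
C4 to D3

Eb4 F##5 Bb4 D4 C4 D3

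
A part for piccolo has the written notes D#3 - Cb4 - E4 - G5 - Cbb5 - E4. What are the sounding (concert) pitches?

D#4 Cb5 E5 G6 Cbb6 E5

The piccolo sounds a perfect octave above written, so transpose each written note up a perfect octave.
D#3 gives D#4
Cb4 gives Cb5
E4 gives E5
G5 gives G6
Cbb5 gives Cbb6
E4 gives E5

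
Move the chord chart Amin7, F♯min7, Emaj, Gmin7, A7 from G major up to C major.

G major up to C major is a perfect fourth; each chord root moves by that interval while the quality stays the same.
Amin7: root A up a perfect fourth → D, giving Dmin7.
F♯min7: root F♯ up a perfect fourth → B, giving Bmin7.
Emaj: root E up a perfect fourth → A, giving Amaj.
Gmin7: root G up a perfect fourth → C, giving Cmin7.
A7: root A up a perfect fourth → D, giving D7.

Dmin7 Bmin7 Amaj Cmin7 D7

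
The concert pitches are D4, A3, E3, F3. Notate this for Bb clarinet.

The Bb clarinet sounds a major second below written, so the written part must be a major second above concert — transpose each note up.
D4 -> E4
A3 -> B3
E3 -> F#3
F3 -> G3

E4 B3 F#3 G3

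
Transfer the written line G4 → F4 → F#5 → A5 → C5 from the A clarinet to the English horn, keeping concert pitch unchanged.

B4 A4 A#5 C#6 E5

First find concert pitch: the A clarinet sounds a minor third below written, so G4 F4 F#5 A5 C5 sounds E4 D4 D#5 F#5 A4.
Then write for English horn: it sounds a perfect fifth below written, so the part must be a perfect fifth above concert.
E4 → B4
D4 → A4
D#5 → A#5
F#5 → C#6
A4 → E5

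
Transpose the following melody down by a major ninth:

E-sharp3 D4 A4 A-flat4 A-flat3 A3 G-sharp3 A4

D#2 C3 G3 Gb3 Gb2 G2 F#2 G3

E#3 → D#2
D4 → C3
A4 → G3
Ab4 → Gb3
Ab3 → Gb2
A3 → G2
G#3 → F#2
A4 → G3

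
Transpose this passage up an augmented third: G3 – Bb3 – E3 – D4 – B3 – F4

B#3 D#4 G##3 F##4 D##4 A#4

G3 up an augmented third is B#3.
An augmented third up from Bb3 gives D#4.
An augmented third up from E3 gives G##3.
D4 up an augmented third is F##4.
An augmented third up from B3 gives D##4.
F4: a third up reaches A, and 5 semitones makes it A#4.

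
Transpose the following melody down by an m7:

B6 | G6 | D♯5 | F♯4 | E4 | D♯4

B6 to C#6
G6 to A5
D#5 to E#4
F#4 to G#3
E4 to F#3
D#4 to E#3

C#6 A5 E#4 G#3 F#3 E#3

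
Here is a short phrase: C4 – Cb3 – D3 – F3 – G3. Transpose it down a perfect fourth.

G3 Gb2 A2 C3 D3

C4 -> G3
Cb3 -> Gb2
D3 -> A2
F3 -> C3
G3 -> D3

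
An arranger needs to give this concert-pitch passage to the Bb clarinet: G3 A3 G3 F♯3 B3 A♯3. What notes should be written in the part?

A3 B3 A3 G#3 C#4 B#3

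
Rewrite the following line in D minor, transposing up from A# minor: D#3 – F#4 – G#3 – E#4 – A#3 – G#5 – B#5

From A# up to D is a diminished fourth; apply that to each pitch.
D#3 → G3
F#4 → Bb4
G#3 → C4
E#4 → A4
A#3 → D4
G#5 → C6
B#5 → E6

G3 Bb4 C4 A4 D4 C6 E6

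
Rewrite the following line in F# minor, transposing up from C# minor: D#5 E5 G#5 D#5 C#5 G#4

From C# up to F# is a perfect fourth; apply that to each pitch.
D#5 becomes G#5
E5 becomes A5
G#5 becomes C#6
D#5 becomes G#5
C#5 becomes F#5
G#4 becomes C#5

G#5 A5 C#6 G#5 F#5 C#5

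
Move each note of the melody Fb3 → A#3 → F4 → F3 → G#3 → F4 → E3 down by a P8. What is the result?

Fb2 A#2 F3 F2 G#2 F3 E2

A perfect octave down from Fb3 gives Fb2.
A#3: an octave down reaches A, and 12 semitones makes it A#2.
F4: an octave down reaches F, and 12 semitones makes it F3.
F3 down a perfect octave is F2.
A perfect octave down from G#3 gives G#2.
F4: an octave down reaches F, and 12 semitones makes it F3.
E3 down a perfect octave is E2.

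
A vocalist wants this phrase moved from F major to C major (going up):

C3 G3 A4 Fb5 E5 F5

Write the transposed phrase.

G3 D4 E5 Cb6 B5 C6

From F up to C is a perfect fifth; apply that to each pitch.
C3 -> G3
G3 -> D4
A4 -> E5
Fb5 -> Cb6
E5 -> B5
F5 -> C6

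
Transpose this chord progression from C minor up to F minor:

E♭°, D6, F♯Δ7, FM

Ab° G6 BΔ7 BbM

C minor up to F minor is a perfect fourth; each chord root moves by that interval while the quality stays the same.
E♭°: root E♭ up a perfect fourth → Ab, giving Ab°.
D6: root D up a perfect fourth → G, giving G6.
F♯Δ7: root F♯ up a perfect fourth → B, giving BΔ7.
FM: root F up a perfect fourth → Bb, giving BbM.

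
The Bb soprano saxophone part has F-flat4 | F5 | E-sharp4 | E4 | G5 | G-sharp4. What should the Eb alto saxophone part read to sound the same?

First find concert pitch: the Bb soprano saxophone sounds a major second below written, so F-flat4 F5 E-sharp4 E4 G5 G-sharp4 sounds Ebb4 Eb5 D#4 D4 F5 F#4.
Then write for Eb alto saxophone: it sounds a major sixth below written, so the part must be a major sixth above concert.
Ebb4 → Cb5
Eb5 → C6
D#4 → B#4
D4 → B4
F5 → D6
F#4 → D#5

Cb5 C6 B#4 B4 D6 D#5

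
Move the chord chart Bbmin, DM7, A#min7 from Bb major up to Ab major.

Bb major up to Ab major is a minor seventh; each chord root moves by that interval while the quality stays the same.
Bbmin: root Bb up a minor seventh → Ab, giving Abmin.
DM7: root D up a minor seventh → C, giving CM7.
A#min7: root A# up a minor seventh → G#, giving G#min7.

Abmin CM7 G#min7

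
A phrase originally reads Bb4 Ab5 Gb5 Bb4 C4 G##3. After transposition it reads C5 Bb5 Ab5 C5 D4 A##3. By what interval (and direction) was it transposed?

up a major second

From Bb4 to C5 is 2 letter names — a second of some quality.
Bb4 to C5 is 2 semitones, which makes it a major second; the second version is higher, so the direction is up.
Checking another pair — G##3 → A##3 — gives the same interval.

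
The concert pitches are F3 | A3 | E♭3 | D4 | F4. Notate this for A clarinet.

Ab3 C4 Gb3 F4 Ab4

Written C4 sounds as A3 on the A clarinet, so concert pitches are written a minor third up.
F3 to Ab3
A3 to C4
Eb3 to Gb3
D4 to F4
F4 to Ab4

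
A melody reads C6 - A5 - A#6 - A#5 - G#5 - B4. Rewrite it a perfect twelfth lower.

F4 D4 D#5 D#4 C#4 E3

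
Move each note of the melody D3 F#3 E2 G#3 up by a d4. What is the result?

D3: a fourth up reaches G, and 4 semitones makes it Gb3.
F#3 up a diminished fourth is Bb3.
E2: a fourth up reaches A, and 4 semitones makes it Ab2.
G#3 up a diminished fourth is C4.

Gb3 Bb3 Ab2 C4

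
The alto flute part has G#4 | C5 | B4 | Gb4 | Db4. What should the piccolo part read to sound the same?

First find concert pitch: the alto flute sounds a perfect fourth below written, so G#4 C5 B4 Gb4 Db4 sounds D#4 G4 F#4 Db4 Ab3.
Then write for piccolo: it sounds a perfect octave above written, so the part must be a perfect octave below concert.
D#4 → D#3
G4 → G3
F#4 → F#3
Db4 → Db3
Ab3 → Ab2

D#3 G3 F#3 Db3 Ab2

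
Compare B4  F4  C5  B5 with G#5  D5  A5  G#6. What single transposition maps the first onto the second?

up a major sixth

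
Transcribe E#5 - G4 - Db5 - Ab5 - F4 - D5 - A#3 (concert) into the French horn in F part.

Written C4 sounds as F3 on the French horn in F, so concert pitches are written a perfect fifth up.
E#5 gives B#5
G4 gives D5
Db5 gives Ab5
Ab5 gives Eb6
F4 gives C5
D5 gives A5
A#3 gives E#4

B#5 D5 Ab5 Eb6 C5 A5 E#4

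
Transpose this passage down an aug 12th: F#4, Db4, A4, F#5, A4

An augmented twelfth down from F#4 gives Bb2.
An augmented twelfth down from Db4 gives Gbb2.
A4: a twelfth down reaches D, and 20 semitones makes it Db3.
F#5: a twelfth down reaches B, and 20 semitones makes it Bb3.
A4: a twelfth down reaches D, and 20 semitones makes it Db3.

Bb2 Gbb2 Db3 Bb3 Db3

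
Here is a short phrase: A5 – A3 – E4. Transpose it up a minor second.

Bb5 Bb3 F4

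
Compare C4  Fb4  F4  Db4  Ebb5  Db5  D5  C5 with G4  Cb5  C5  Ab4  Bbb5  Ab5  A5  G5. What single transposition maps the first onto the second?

up a perfect fifth

Take the first pair: C4 → G4. C to G spans 5 letter names, so the interval is some kind of fifth.
C4 to G4 is 7 semitones, which makes it a perfect fifth; the second version is higher, so the direction is up.
Checking another pair — C5 → G5 — gives the same interval.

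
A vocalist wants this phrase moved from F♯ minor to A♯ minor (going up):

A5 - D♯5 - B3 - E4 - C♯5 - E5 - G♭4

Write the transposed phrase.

C#6 F##5 D#4 G#4 E#5 G#5 Bb4

From F♯ up to A♯ is a major third; apply that to each pitch.
A5 becomes C#6
D#5 becomes F##5
B3 becomes D#4
E4 becomes G#4
C#5 becomes E#5
E5 becomes G#5
Gb4 becomes Bb4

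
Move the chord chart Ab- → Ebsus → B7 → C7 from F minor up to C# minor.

F minor up to C# minor is an augmented fifth; each chord root moves by that interval while the quality stays the same.
Ab-: root Ab up an augmented fifth → E, giving E-.
Ebsus: root Eb up an augmented fifth → B, giving Bsus.
B7: root B up an augmented fifth → F##, giving F##7.
C7: root C up an augmented fifth → G#, giving G#7.

E- Bsus F##7 G#7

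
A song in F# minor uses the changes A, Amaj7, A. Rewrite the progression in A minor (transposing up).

F# minor up to A minor is a minor third; each chord root moves by that interval while the quality stays the same.
A: root A up a minor third → C, giving C.
Amaj7: root A up a minor third → C, giving Cmaj7.
A: root A up a minor third → C, giving C.

C Cmaj7 C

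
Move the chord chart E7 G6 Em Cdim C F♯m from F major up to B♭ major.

F major up to B♭ major is a perfect fourth; each chord root moves by that interval while the quality stays the same.
E7: root E up a perfect fourth → A, giving A7.
G6: root G up a perfect fourth → C, giving C6.
Em: root E up a perfect fourth → A, giving Am.
Cdim: root C up a perfect fourth → F, giving Fdim.
C: root C up a perfect fourth → F, giving F.
F♯m: root F♯ up a perfect fourth → B, giving Bm.

A7 C6 Am Fdim F Bm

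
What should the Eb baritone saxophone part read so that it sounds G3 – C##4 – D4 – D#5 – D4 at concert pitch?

E5 A##5 B5 B#6 B5

The Eb baritone saxophone sounds a major thirteenth below written, so the written part must be a major thirteenth above concert — transpose each note up.
G3 gives E5
C##4 gives A##5
D4 gives B5
D#5 gives B#6
D4 gives B5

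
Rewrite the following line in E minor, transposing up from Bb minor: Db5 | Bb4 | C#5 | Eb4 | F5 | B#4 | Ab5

G5 E5 F##5 A4 B5 E##5 D6

From Bb up to E is an augmented fourth; apply that to each pitch.
Db5 becomes G5
Bb4 becomes E5
C#5 becomes F##5
Eb4 becomes A4
F5 becomes B5
B#4 becomes E##5
Ab5 becomes D6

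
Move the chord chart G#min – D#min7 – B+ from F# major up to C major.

Dmin Amin7 F+

F# major up to C major is a diminished fifth; each chord root moves by that interval while the quality stays the same.
G#min: root G# up a diminished fifth → D, giving Dmin.
D#min7: root D# up a diminished fifth → A, giving Amin7.
B+: root B up a diminished fifth → F, giving F+.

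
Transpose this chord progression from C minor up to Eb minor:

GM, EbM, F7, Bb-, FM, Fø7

BbM GbM Ab7 Db- AbM Abø7

C minor up to Eb minor is a minor third; each chord root moves by that interval while the quality stays the same.
GM: root G up a minor third → Bb, giving BbM.
EbM: root Eb up a minor third → Gb, giving GbM.
F7: root F up a minor third → Ab, giving Ab7.
Bb-: root Bb up a minor third → Db, giving Db-.
FM: root F up a minor third → Ab, giving AbM.
Fø7: root F up a minor third → Ab, giving Abø7.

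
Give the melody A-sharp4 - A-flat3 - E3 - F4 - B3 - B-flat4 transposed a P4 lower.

E#4 Eb3 B2 C4 F#3 F4

A#4 → E#4
Ab3 → Eb3
E3 → B2
F4 → C4
B3 → F#3
Bb4 → F4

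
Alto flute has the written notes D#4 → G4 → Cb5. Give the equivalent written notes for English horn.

E#4 A4 Db5

First find concert pitch: the alto flute sounds a perfect fourth below written, so D#4 G4 Cb5 sounds A#3 D4 Gb4.
Then write for English horn: it sounds a perfect fifth below written, so the part must be a perfect fifth above concert.
A#3 → E#4
D4 → A4
Gb4 → Db5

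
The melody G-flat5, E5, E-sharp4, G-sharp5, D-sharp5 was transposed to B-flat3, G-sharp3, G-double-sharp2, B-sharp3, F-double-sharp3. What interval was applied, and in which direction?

Take the first pair: Gb5 → Bb3. G to B spans 13 letter names, so the interval is some kind of thirteenth.
Bb3 to Gb5 is 20 semitones, which makes it a minor thirteenth; the second version is lower, so the direction is down.
Checking another pair — D#5 → F##3 — gives the same interval.

down a minor thirteenth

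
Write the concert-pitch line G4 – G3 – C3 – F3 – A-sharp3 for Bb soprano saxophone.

A4 A3 D3 G3 B#3

Written C4 sounds as Bb3 on the Bb soprano saxophone, so concert pitches are written a major second up.
G4 -> A4
G3 -> A3
C3 -> D3
F3 -> G3
A#3 -> B#3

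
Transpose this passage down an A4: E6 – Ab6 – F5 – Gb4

E6 → Bb5
Ab6 → Ebb6
F5 → Cb5
Gb4 → Dbb4

Bb5 Ebb6 Cb5 Dbb4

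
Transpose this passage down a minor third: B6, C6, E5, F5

B6 becomes G#6
C6 becomes A5
E5 becomes C#5
F5 becomes D5

G#6 A5 C#5 D5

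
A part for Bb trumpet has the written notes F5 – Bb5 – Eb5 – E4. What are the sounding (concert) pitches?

The Bb trumpet sounds a major second below written, so transpose each written note down a major second.
F5 becomes Eb5
Bb5 becomes Ab5
Eb5 becomes Db5
E4 becomes D4

Eb5 Ab5 Db5 D4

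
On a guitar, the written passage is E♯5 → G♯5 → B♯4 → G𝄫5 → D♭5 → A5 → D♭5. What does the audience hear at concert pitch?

E#4 G#4 B#3 Gbb4 Db4 A4 Db4

The guitar sounds a perfect octave below written, so transpose each written note down a perfect octave.
E#5 to E#4
G#5 to G#4
B#4 to B#3
Gbb5 to Gbb4
Db5 to Db4
A5 to A4
Db5 to Db4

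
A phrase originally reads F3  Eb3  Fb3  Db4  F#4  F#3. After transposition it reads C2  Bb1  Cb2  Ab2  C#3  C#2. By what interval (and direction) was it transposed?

down a perfect eleventh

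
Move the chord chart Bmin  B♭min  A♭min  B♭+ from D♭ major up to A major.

D♭ major up to A major is an augmented fifth; each chord root moves by that interval while the quality stays the same.
Bmin: root B up an augmented fifth → F##, giving F##min.
B♭min: root B♭ up an augmented fifth → F#, giving F#min.
A♭min: root A♭ up an augmented fifth → E, giving Emin.
B♭+: root B♭ up an augmented fifth → F#, giving F#+.

F##min F#min Emin F#+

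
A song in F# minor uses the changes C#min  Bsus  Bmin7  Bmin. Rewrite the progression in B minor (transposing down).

F# minor down to B minor is a perfect fifth; each chord root moves by that interval while the quality stays the same.
C#min: root C# down a perfect fifth → F#, giving F#min.
Bsus: root B down a perfect fifth → E, giving Esus.
Bmin7: root B down a perfect fifth → E, giving Emin7.
Bmin: root B down a perfect fifth → E, giving Emin.

F#min Esus Emin7 Emin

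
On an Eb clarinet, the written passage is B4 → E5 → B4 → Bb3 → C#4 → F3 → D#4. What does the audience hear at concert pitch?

D5 G5 D5 Db4 E4 Ab3 F#4

The Eb clarinet sounds a minor third above written, so transpose each written note up a minor third.
B4 to D5
E5 to G5
B4 to D5
Bb3 to Db4
C#4 to E4
F3 to Ab3
D#4 to F#4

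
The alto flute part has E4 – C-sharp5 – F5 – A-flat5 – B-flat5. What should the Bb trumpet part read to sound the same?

C#4 A#4 D5 F5 G5

First find concert pitch: the alto flute sounds a perfect fourth below written, so E4 C-sharp5 F5 A-flat5 B-flat5 sounds B3 G#4 C5 Eb5 F5.
Then write for Bb trumpet: it sounds a major second below written, so the part must be a major second above concert.
B3 → C#4
G#4 → A#4
C5 → D5
Eb5 → F5
F5 → G5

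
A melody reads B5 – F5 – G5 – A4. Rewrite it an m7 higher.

A6 Eb6 F6 G5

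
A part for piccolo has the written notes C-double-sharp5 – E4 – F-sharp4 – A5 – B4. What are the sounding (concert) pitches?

C##6 E5 F#5 A6 B5

The piccolo sounds a perfect octave above written, so transpose each written note up a perfect octave.
C##5 gives C##6
E4 gives E5
F#4 gives F#5
A5 gives A6
B4 gives B5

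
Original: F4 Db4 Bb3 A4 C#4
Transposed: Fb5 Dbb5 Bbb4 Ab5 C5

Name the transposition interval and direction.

Take the first pair: F4 → Fb5. F to F spans 8 letter names, so the interval is some kind of octave.
F4 to Fb5 is 11 semitones, which makes it a diminished octave; the second version is higher, so the direction is up.
Checking another pair — C#4 → C5 — gives the same interval.

up a diminished octave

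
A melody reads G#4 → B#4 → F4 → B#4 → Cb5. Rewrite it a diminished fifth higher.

D5 F#5 Cb5 F#5 Gbb5

G#4: a fifth up reaches D, and 6 semitones makes it D5.
B#4 up a diminished fifth is F#5.
F4: a fifth up reaches C, and 6 semitones makes it Cb5.
B#4 up a diminished fifth is F#5.
Cb5: a fifth up reaches G, and 6 semitones makes it Gbb5.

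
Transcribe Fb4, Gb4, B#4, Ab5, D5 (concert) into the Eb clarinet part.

Written C4 sounds as Eb4 on the Eb clarinet, so concert pitches are written a minor third down.
Fb4 becomes Db4
Gb4 becomes Eb4
B#4 becomes G##4
Ab5 becomes F5
D5 becomes B4

Db4 Eb4 G##4 F5 B4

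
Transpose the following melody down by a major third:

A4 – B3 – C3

F4 G3 Ab2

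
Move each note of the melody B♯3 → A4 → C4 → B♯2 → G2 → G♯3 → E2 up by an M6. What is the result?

G##4 F#5 A4 G##3 E3 E#4 C#3

B#3 to G##4
A4 to F#5
C4 to A4
B#2 to G##3
G2 to E3
G#3 to E#4
E2 to C#3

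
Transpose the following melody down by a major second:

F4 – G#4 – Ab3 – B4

F4: a second down reaches E, and 2 semitones makes it Eb4.
G#4 down a major second is F#4.
A major second down from Ab3 gives Gb3.
A major second down from B4 gives A4.

Eb4 F#4 Gb3 A4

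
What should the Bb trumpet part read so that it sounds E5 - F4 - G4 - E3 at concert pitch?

F#5 G4 A4 F#3

The Bb trumpet sounds a major second below written, so the written part must be a major second above concert — transpose each note up.
E5 → F#5
F4 → G4
G4 → A4
E3 → F#3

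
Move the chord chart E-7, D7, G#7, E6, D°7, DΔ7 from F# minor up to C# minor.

B-7 A7 D#7 B6 A°7 AΔ7

F# minor up to C# minor is a perfect fifth; each chord root moves by that interval while the quality stays the same.
E-7: root E up a perfect fifth → B, giving B-7.
D7: root D up a perfect fifth → A, giving A7.
G#7: root G# up a perfect fifth → D#, giving D#7.
E6: root E up a perfect fifth → B, giving B6.
D°7: root D up a perfect fifth → A, giving A°7.
DΔ7: root D up a perfect fifth → A, giving AΔ7.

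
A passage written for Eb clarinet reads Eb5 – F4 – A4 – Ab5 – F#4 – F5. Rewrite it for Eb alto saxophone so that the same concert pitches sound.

Eb6 F5 A5 Ab6 F#5 F6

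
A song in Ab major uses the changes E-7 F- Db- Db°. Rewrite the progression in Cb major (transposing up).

Ab major up to Cb major is a minor third; each chord root moves by that interval while the quality stays the same.
E-7: root E up a minor third → G, giving G-7.
F-: root F up a minor third → Ab, giving Ab-.
Db-: root Db up a minor third → Fb, giving Fb-.
Db°: root Db up a minor third → Fb, giving Fb°.

G-7 Ab- Fb- Fb°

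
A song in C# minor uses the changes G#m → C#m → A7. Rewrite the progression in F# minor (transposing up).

C#m F#m D7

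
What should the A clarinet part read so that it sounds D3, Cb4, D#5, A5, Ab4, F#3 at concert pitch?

The A clarinet sounds a minor third below written, so the written part must be a minor third above concert — transpose each note up.
D3 to F3
Cb4 to Ebb4
D#5 to F#5
A5 to C6
Ab4 to Cb5
F#3 to A3

F3 Ebb4 F#5 C6 Cb5 A3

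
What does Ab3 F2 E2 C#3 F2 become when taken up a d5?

A diminished fifth up from Ab3 gives Ebb4.
F2: a fifth up reaches C, and 6 semitones makes it Cb3.
E2 up a diminished fifth is Bb2.
A diminished fifth up from C#3 gives G3.
F2 up a diminished fifth is Cb3.

Ebb4 Cb3 Bb2 G3 Cb3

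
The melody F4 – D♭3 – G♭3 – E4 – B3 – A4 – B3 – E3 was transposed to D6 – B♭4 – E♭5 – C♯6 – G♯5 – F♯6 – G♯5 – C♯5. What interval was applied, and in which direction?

Take the first pair: F4 → D6. F to D spans 13 letter names, so the interval is some kind of thirteenth.
F4 to D6 is 21 semitones, which makes it a major thirteenth; the second version is higher, so the direction is up.
Checking another pair — E3 → C#5 — gives the same interval.

up a major thirteenth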